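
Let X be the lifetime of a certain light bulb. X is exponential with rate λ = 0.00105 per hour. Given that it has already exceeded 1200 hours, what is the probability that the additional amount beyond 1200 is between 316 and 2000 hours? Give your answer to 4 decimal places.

0.5952

Memoryless: the residual past 1200 is again Exp(λ).
P(316 < residual < 2000) = e^(−λ·316) − e^(−λ·2000) = 0.71763 − 0.12246 ≈ 0.5952.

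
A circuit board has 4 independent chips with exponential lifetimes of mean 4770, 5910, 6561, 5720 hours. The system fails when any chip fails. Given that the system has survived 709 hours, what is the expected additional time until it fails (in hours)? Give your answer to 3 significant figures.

First-failure rate Σλ = 1/4770 + 1/5910 + 1/6561 + 1/5720 = 0.000706089.
By memorylessness the expected residual is 1/Σλ = 1416.25 hours, regardless of the 709 already elapsed.

1420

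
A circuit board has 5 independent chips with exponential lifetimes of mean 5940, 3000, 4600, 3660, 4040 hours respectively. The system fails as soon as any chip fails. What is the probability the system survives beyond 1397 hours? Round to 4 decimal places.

0.1769

The first failure time is exponential with rate Σλ_i = 1/5940 + 1/3000 + 1/4600 + 1/3660 + 1/4040 = 0.00123982 per hour.
P(min > 1397) = e^(−0.00123982·1397) = e^(−1.732) ≈ 0.1769.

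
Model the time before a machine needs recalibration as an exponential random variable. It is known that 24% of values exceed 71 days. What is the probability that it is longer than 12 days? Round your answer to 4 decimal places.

0.7857

e^(−λ·71) = 0.24 ⇒ λ = −ln(0.24)/71 = 0.0201002.
P(X > 12) = e^(−0.0201002·12) = e^(−0.2412) ≈ 0.7857.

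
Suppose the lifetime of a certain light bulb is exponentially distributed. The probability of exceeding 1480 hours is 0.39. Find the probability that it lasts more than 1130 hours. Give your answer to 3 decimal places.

0.487

e^(−λ·1480) = 0.39 ⇒ λ = −ln(0.39)/1480 = 0.000636222.
P(X > 1130) = e^(−0.000636222·1130) = e^(−0.71893) ≈ 0.487.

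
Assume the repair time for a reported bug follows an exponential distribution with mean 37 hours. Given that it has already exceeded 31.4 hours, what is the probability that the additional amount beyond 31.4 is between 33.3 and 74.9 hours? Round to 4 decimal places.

The rate is λ = 1/37 = 0.027027 per hour.
Memoryless: the residual past 31.4 is again Exp(λ).
P(33.3 < residual < 74.9) = e^(−λ·33.3) − e^(−λ·74.9) = 0.40657 − 0.13208 ≈ 0.2745.

0.2745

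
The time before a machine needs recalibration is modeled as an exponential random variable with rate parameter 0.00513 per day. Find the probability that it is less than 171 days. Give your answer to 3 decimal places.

P(X ≤ 171) = 1 − e^(−λ·171) = 1 − e^(−0.87723) ≈ 0.584.

0.584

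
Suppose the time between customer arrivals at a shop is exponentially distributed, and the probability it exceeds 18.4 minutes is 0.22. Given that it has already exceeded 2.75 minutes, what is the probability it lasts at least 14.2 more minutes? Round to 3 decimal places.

From e^(−λ·18.4) = 0.22, λ = −ln(0.22)/18.4 = 0.0822896.
Memoryless: P(X > 2.75+14.2 | X > 2.75) = P(X > 14.2) = e^(−0.0822896·14.2) ≈ 0.311.

0.311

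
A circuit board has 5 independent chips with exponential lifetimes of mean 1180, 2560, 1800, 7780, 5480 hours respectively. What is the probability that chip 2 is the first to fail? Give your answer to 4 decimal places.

0.1856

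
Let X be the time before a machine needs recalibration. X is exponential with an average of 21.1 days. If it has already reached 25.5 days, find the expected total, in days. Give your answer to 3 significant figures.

46.6

The rate is λ = 1/21.1 = 0.0473934 per day.
By memorylessness, E[X | X > 25.5] = 25.5 + 1/λ = 25.5 + 21.1 = 46.6 days.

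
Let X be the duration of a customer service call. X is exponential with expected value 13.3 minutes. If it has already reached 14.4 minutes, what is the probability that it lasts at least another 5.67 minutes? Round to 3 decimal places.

The rate is λ = 1/13.3 = 0.075188 per minute.
By the memoryless property, P(X > 14.4+5.67 | X > 14.4) = P(X > 5.67).
P(X > 5.67) = e^(−0.42632) ≈ 0.653.

0.653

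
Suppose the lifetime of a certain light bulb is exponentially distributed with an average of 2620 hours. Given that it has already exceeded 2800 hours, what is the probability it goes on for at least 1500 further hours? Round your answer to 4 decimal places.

0.5641

The rate is λ = 1/2620 = 0.000381679 per hour.
The exponential is memoryless, so the remaining time is again Exp(λ): the condition X > 2800 is irrelevant.
P(X > 1500) = e^(−0.57252) ≈ 0.5641.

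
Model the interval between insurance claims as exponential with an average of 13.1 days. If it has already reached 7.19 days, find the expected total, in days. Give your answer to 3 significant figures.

20.3

The rate is λ = 1/13.1 = 0.0763359 per day.
By memorylessness, E[X | X > 7.19] = 7.19 + 1/λ = 7.19 + 13.1 = 20.29 days.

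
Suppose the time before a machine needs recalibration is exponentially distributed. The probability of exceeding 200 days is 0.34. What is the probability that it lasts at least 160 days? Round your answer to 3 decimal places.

0.422

e^(−λ·200) = 0.34 ⇒ λ = −ln(0.34)/200 = 0.00539405.
P(X > 160) = e^(−0.00539405·160) = e^(−0.86305) ≈ 0.422.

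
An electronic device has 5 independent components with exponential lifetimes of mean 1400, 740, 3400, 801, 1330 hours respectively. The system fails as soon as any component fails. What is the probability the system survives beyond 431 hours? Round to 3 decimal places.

The first failure time is exponential with rate Σλ_i = 1/1400 + 1/740 + 1/3400 + 1/801 + 1/1330 = 0.00436007 per hour.
P(min > 431) = e^(−0.00436007·431) = e^(−1.8792) ≈ 0.153.

0.153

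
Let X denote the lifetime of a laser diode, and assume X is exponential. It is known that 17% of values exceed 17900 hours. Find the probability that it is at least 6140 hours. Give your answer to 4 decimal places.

e^(−λ·17900) = 0.17 ⇒ λ = −ln(0.17)/17900 = 0.000098992.
P(X > 6140) = e^(−0.000098992·6140) = e^(−0.60781) ≈ 0.5445.

0.5445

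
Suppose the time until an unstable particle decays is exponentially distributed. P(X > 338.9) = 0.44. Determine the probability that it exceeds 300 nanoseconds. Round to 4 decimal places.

e^(−λ·338.9) = 0.44 ⇒ λ = −ln(0.44)/338.9 = 0.00242249.
P(X > 300) = e^(−0.00242249·300) = e^(−0.72675) ≈ 0.4835.

0.4835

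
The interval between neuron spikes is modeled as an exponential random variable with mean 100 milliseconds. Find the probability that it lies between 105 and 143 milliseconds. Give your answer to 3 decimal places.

The rate is λ = 1/100 = 0.01 per millisecond.
P(105 < X < 143) = e^(−λ·105) − e^(−λ·143) = 0.34994 − 0.23931 ≈ 0.111.

0.111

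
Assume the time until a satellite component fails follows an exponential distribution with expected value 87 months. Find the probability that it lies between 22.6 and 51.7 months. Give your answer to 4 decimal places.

0.2193

The rate is λ = 1/87 = 0.0114943 per month.
P(22.6 < X < 51.7) = e^(−λ·22.6) − e^(−λ·51.7) = 0.77123 − 0.55197 ≈ 0.2193.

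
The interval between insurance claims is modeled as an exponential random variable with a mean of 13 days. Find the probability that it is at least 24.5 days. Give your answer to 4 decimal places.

0.1519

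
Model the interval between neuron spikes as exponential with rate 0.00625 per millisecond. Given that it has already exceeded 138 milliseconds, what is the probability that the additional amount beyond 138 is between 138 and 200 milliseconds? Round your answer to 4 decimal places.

0.1356

Memoryless: the residual past 138 is again Exp(λ).
P(138 < residual < 200) = e^(−λ·138) − e^(−λ·200) = 0.42211 − 0.28650 ≈ 0.1356.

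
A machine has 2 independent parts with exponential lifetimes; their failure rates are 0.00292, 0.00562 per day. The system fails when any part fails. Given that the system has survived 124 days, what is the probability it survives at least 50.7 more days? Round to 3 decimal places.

Time to first failure ~ Exp(Σλ) with Σλ = 0.00854.
By memorylessness, P(T > 124+50.7 | T > 124) = P(T > 50.7) = e^(−0.00854·50.7) ≈ 0.649.

0.649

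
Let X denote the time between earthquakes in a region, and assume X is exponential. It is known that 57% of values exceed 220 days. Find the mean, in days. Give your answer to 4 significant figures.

e^(−λ·220) = 0.57 ⇒ λ = −ln(0.57)/220 = 0.00255509.
Mean = 1/λ = 391.376 days.

391.4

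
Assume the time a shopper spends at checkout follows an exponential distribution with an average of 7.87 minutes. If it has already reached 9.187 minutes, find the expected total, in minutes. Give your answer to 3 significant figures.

17.1

The rate is λ = 1/7.87 = 0.127065 per minute.
By memorylessness, E[X | X > 9.187] = 9.187 + 1/λ = 9.187 + 7.87 = 17.057 minutes.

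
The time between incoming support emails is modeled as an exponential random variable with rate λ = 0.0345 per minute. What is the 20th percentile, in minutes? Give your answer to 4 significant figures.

6.468

Set 1 − e^(−λt) = 0.2, so t = −ln(0.8)/λ = 0.22314/0.0345 ≈ 6.46793 minutes.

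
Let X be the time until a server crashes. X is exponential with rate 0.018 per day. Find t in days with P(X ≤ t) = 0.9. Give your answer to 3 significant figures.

128

Set 1 − e^(−λt) = 0.9, so t = −ln(0.1)/λ = 2.3026/0.018 ≈ 127.921 days.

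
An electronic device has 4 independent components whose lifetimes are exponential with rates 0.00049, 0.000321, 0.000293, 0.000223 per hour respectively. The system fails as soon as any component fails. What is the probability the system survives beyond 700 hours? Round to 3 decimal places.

The time to first failure is exponential with rate Σλ = 0.00049 + 0.000321 + 0.000293 + 0.000223 = 0.001327.
P(min > 700) = e^(−0.001327·700) = e^(−0.9289) ≈ 0.395.

0.395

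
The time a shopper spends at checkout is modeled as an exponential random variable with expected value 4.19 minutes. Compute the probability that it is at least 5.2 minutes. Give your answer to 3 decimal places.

0.289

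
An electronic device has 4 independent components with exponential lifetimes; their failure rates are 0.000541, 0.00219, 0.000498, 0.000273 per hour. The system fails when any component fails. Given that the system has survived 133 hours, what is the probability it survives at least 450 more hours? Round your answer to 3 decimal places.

Time to first failure ~ Exp(Σλ) with Σλ = 0.003502.
By memorylessness, P(T > 133+450 | T > 133) = P(T > 450) = e^(−0.003502·450) ≈ 0.207.

0.207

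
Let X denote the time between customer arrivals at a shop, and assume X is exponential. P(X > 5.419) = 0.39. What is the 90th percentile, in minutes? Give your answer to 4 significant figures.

e^(−λ·5.419) = 0.39 ⇒ λ = −ln(0.39)/5.419 = 0.173761.
90th percentile: 1 − e^(−λt) = 0.9, t = −ln(0.1)/λ = 13.2515 minutes.

13.25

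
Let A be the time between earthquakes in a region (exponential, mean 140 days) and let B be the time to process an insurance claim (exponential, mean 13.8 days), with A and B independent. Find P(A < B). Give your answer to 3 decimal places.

0.090

λ_1 = 1/140 = 0.00714286, λ_2 = 1/13.8 = 0.0724638.
For independent exponentials, P(A < B) = λ_1/(λ_1+λ_2) = 0.00714286/0.0796066 ≈ 0.090.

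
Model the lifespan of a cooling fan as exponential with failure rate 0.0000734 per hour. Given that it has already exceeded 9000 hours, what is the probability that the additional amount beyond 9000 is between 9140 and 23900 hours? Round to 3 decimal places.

Memoryless: the residual past 9000 is again Exp(λ).
P(9140 < residual < 23900) = e^(−λ·9140) − e^(−λ·23900) = 0.51126 − 0.17304 ≈ 0.338.

0.338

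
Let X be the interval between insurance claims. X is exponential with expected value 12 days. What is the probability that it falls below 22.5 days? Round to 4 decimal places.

0.8466

The rate is λ = 1/12 = 0.0833333 per day.
P(X ≤ 22.5) = 1 − e^(−λ·22.5) = 1 − e^(−1.875) ≈ 0.8466.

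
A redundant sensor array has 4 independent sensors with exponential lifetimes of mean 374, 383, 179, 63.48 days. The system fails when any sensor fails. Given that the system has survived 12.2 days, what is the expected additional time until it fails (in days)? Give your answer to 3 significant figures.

37.6

First-failure rate Σλ = 1/374 + 1/383 + 1/179 + 1/63.48 = 0.0266243.
By memorylessness the expected residual is 1/Σλ = 37.5596 days, regardless of the 12.2 already elapsed.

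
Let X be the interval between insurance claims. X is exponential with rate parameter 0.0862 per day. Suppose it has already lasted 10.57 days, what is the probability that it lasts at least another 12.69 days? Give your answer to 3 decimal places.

By the memoryless property, P(X > 10.57+12.69 | X > 10.57) = P(X > 12.69).
P(X > 12.69) = e^(−1.0939) ≈ 0.335.

0.335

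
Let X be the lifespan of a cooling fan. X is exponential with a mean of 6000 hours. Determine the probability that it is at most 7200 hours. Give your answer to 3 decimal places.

0.699

The rate is λ = 1/6000 = 0.000166667 per hour.
P(X ≤ 7200) = 1 − e^(−λ·7200) = 1 − e^(−1.2) ≈ 0.699.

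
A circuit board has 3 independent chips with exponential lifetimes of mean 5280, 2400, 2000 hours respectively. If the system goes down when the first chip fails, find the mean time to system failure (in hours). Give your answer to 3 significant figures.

904

The first failure time is exponential with rate Σλ_i = 1/5280 + 1/2400 + 1/2000 = 0.00110606 per hour.
E[min] = 1/Σλ = 1/0.00110606 = 904.11 hours.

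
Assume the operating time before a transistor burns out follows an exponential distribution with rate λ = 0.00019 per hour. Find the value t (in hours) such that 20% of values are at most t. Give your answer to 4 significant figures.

Set 1 − e^(−λt) = 0.2, so t = −ln(0.8)/λ = 0.22314/0.00019 ≈ 1174.44 hours.

1174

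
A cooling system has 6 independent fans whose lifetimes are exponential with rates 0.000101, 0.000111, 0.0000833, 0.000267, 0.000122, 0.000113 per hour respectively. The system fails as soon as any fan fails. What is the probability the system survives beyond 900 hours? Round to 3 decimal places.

0.488

The time to first failure is exponential with rate Σλ = 0.000101 + 0.000111 + 0.0000833 + 0.000267 + 0.000122 + 0.000113 = 0.0007973.
P(min > 900) = e^(−0.0007973·900) = e^(−0.71757) ≈ 0.488.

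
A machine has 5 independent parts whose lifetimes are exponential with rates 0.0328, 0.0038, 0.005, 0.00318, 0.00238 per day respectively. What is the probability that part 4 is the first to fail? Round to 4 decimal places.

0.0674

The time to first failure is exponential with rate Σλ = 0.0328 + 0.0038 + 0.005 + 0.00318 + 0.00238 = 0.04716.
P(part 4 first) = λ_4/Σλ = 0.00318/0.04716 ≈ 0.0674.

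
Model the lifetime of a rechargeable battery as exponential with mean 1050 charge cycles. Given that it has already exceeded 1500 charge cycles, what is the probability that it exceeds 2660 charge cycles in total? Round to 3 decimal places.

0.331

The rate is λ = 1/1050 = 0.000952381 per charge cycle.
By the memoryless property, P(X > 1500+1160 | X > 1500) = P(X > 1160).
P(X > 1160) = e^(−1.1048) ≈ 0.331.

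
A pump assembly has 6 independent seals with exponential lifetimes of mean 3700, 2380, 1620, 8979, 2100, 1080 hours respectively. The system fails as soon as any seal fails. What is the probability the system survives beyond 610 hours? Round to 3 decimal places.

The first failure time is exponential with rate Σλ_i = 1/3700 + 1/2380 + 1/1620 + 1/8979 + 1/2100 + 1/1080 = 0.00282121 per hour.
P(min > 610) = e^(−0.00282121·610) = e^(−1.7209) ≈ 0.179.

0.179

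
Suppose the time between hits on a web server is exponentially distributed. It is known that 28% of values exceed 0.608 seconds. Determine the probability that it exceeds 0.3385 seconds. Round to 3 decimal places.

0.492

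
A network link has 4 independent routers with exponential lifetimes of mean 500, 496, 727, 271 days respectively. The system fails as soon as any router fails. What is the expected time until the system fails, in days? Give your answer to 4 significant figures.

110.1

The first failure time is exponential with rate Σλ_i = 1/500 + 1/496 + 1/727 + 1/271 = 0.00908168 per day.
E[min] = 1/Σλ = 1/0.00908168 = 110.112 days.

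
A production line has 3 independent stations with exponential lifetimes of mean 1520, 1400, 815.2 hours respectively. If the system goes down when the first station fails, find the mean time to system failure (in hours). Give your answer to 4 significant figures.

384.8

The first failure time is exponential with rate Σλ_i = 1/1520 + 1/1400 + 1/815.2 = 0.00259887 per hour.
E[min] = 1/Σλ = 1/0.00259887 = 384.782 hours.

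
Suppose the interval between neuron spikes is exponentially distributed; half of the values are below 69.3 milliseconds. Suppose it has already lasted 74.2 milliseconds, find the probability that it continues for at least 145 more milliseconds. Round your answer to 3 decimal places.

0.234

For an exponential, median = ln(2)/λ, so λ = ln 2 / 69.3 = 0.0100021 per millisecond.
By the memoryless property, P(X > 74.2+145 | X > 74.2) = P(X > 145).
P(X > 145) = e^(−1.4503) ≈ 0.234.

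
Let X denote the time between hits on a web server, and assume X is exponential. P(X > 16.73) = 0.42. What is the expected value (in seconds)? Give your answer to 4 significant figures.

19.29

e^(−λ·16.73) = 0.42 ⇒ λ = −ln(0.42)/16.73 = 0.051853.
Mean = 1/λ = 19.2853 seconds.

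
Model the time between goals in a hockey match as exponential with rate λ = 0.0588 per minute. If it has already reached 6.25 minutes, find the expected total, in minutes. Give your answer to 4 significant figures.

23.26

By memorylessness, E[X | X > 6.25] = 6.25 + 1/λ = 6.25 + 17.0068 = 23.2568 minutes.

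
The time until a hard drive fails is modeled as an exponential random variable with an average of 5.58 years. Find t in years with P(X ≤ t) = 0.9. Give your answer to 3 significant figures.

12.8

The rate is λ = 1/5.58 = 0.179211 per year.
Set 1 − e^(−λt) = 0.9, so t = −ln(0.1)/λ = 2.3026/0.179211 ≈ 12.8484 years.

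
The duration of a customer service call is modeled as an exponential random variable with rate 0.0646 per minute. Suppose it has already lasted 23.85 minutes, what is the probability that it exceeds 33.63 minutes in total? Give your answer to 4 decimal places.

0.5316

By the memoryless property, P(X > 23.85+9.78 | X > 23.85) = P(X > 9.78).
P(X > 9.78) = e^(−0.63179) ≈ 0.5316.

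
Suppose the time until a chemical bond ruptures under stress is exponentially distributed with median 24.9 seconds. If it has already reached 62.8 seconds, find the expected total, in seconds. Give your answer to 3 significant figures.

For an exponential, median = ln(2)/λ, so λ = ln 2 / 24.9 = 0.0278372 per second.
By memorylessness, E[X | X > 62.8] = 62.8 + 1/λ = 62.8 + 35.9231 = 98.7231 seconds.

98.7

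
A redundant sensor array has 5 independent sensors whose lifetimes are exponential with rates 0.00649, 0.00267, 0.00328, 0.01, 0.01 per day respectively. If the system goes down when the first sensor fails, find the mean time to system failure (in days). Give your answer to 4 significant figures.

The time to first failure is exponential with rate Σλ = 0.00649 + 0.00267 + 0.00328 + 0.01 + 0.01 = 0.03244.
E[min] = 1/Σλ = 1/0.03244 = 30.8261 days.

30.83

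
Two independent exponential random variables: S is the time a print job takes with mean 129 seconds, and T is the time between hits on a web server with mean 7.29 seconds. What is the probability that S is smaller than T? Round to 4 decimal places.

λ_1 = 1/129 = 0.00775194, λ_2 = 1/7.29 = 0.137174.
For independent exponentials, P(S < T) = λ_1/(λ_1+λ_2) = 0.00775194/0.144926 ≈ 0.0535.

0.0535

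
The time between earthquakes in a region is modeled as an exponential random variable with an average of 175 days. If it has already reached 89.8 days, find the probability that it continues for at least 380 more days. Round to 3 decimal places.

The rate is λ = 1/175 = 0.00571429 per day.
P(X > s+t | X > s) = e^(−λ(s+t))/e^(−λs) = e^(−λt), independent of s = 89.8.
P(X > 380) = e^(−2.1714) ≈ 0.114.

0.114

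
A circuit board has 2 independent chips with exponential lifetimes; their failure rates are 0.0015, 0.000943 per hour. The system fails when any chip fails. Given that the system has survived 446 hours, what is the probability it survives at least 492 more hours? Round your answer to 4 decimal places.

Time to first failure ~ Exp(Σλ) with Σλ = 0.002443.
By memorylessness, P(T > 446+492 | T > 446) = P(T > 492) = e^(−0.002443·492) ≈ 0.3006.

0.3006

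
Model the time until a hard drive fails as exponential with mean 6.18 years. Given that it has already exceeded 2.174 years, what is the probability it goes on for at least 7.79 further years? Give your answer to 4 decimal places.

0.2835

The rate is λ = 1/6.18 = 0.161812 per year.
P(X > s+t | X > s) = e^(−λ(s+t))/e^(−λs) = e^(−λt), independent of s = 2.174.
P(X > 7.79) = e^(−1.2605) ≈ 0.2835.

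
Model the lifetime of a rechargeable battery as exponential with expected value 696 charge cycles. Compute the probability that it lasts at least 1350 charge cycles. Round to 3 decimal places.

0.144

The rate is λ = 1/696 = 0.00143678 per charge cycle.
P(X > 1350) = e^(−λ·1350) = e^(−1.9397) ≈ 0.144.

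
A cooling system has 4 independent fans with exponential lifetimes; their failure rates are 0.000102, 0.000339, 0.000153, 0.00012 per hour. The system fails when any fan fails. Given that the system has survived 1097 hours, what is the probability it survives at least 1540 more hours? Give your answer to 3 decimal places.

0.333

Time to first failure ~ Exp(Σλ) with Σλ = 0.000714.
By memorylessness, P(T > 1097+1540 | T > 1097) = P(T > 1540) = e^(−0.000714·1540) ≈ 0.333.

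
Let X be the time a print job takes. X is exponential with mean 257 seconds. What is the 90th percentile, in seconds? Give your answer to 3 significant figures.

The rate is λ = 1/257 = 0.00389105 per second.
Set 1 − e^(−λt) = 0.9, so t = −ln(0.1)/λ = 2.3026/0.00389105 ≈ 591.764 seconds.

592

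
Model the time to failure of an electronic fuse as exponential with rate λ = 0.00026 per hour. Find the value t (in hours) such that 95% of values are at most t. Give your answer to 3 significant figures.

11500

Set 1 − e^(−λt) = 0.95, so t = −ln(0.05)/λ = 2.9957/0.00026 ≈ 11522 hours.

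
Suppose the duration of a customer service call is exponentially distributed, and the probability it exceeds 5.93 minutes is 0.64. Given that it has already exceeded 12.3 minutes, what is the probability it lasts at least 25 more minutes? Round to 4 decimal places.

From e^(−λ·5.93) = 0.64, λ = −ln(0.64)/5.93 = 0.0752592.
Memoryless: P(X > 12.3+25 | X > 12.3) = P(X > 25) = e^(−0.0752592·25) ≈ 0.1524.

0.1524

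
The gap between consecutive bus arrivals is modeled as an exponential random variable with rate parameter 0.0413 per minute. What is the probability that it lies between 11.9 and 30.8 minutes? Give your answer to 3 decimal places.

P(11.9 < X < 30.8) = e^(−λ·11.9) − e^(−λ·30.8) = 0.61173 − 0.28026 ≈ 0.331.

0.331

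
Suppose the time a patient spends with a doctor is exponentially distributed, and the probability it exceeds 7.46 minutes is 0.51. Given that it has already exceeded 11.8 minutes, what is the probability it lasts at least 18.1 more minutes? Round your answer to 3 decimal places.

From e^(−λ·7.46) = 0.51, λ = −ln(0.51)/7.46 = 0.0902607.
Memoryless: P(X > 11.8+18.1 | X > 11.8) = P(X > 18.1) = e^(−0.0902607·18.1) ≈ 0.195.

0.195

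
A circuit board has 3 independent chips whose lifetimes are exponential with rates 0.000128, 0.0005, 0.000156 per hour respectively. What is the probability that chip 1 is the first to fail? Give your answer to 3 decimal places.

The time to first failure is exponential with rate Σλ = 0.000128 + 0.0005 + 0.000156 = 0.000784.
P(chip 1 first) = λ_1/Σλ = 0.000128/0.000784 ≈ 0.163.

0.163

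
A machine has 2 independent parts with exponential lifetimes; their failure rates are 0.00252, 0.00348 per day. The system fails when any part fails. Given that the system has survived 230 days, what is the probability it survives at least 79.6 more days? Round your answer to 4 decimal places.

0.6203

Time to first failure ~ Exp(Σλ) with Σλ = 0.006.
By memorylessness, P(T > 230+79.6 | T > 230) = P(T > 79.6) = e^(−0.006·79.6) ≈ 0.6203.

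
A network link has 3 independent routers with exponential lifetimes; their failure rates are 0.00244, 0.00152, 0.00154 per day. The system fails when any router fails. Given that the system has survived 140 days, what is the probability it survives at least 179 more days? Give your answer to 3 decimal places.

0.374

Time to first failure ~ Exp(Σλ) with Σλ = 0.0055.
By memorylessness, P(T > 140+179 | T > 140) = P(T > 179) = e^(−0.0055·179) ≈ 0.374.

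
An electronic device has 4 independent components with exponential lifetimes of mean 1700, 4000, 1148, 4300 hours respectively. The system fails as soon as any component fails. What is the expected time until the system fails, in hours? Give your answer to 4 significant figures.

515.0

The first failure time is exponential with rate Σλ_i = 1/1700 + 1/4000 + 1/1148 + 1/4300 = 0.00194187 per hour.
E[min] = 1/Σλ = 1/0.00194187 = 514.967 hours.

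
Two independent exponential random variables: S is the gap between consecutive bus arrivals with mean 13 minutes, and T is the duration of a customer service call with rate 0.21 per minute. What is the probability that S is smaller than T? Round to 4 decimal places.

0.2681

λ_1 = 1/13 = 0.0769231, λ_2 = 0.21.
For independent exponentials, P(S < T) = λ_1/(λ_1+λ_2) = 0.0769231/0.286923 ≈ 0.2681.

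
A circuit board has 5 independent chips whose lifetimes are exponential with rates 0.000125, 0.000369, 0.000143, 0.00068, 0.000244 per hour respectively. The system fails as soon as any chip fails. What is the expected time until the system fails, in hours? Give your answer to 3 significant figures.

The time to first failure is exponential with rate Σλ = 0.000125 + 0.000369 + 0.000143 + 0.00068 + 0.000244 = 0.001561.
E[min] = 1/Σλ = 1/0.001561 = 640.615 hours.

641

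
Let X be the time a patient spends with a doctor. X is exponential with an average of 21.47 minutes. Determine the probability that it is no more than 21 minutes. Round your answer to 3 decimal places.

The rate is λ = 1/21.47 = 0.0465766 per minute.
P(X ≤ 21) = 1 − e^(−λ·21) = 1 − e^(−0.97811) ≈ 0.624.

0.624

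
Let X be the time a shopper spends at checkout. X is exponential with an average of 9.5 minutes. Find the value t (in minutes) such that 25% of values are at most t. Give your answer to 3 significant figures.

2.73

The rate is λ = 1/9.5 = 0.105263 per minute.
Set 1 − e^(−λt) = 0.25, so t = −ln(0.75)/λ = 0.28768/0.105263 ≈ 2.73298 minutes.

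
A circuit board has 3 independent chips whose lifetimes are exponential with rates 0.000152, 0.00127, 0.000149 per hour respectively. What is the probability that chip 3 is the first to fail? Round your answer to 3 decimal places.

The time to first failure is exponential with rate Σλ = 0.000152 + 0.00127 + 0.000149 = 0.001571.
P(chip 3 first) = λ_3/Σλ = 0.000149/0.001571 ≈ 0.095.

0.095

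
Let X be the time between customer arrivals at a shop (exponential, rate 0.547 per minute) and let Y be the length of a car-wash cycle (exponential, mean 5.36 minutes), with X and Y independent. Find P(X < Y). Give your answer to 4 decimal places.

0.7457

λ_1 = 0.547, λ_2 = 1/5.36 = 0.186567.
For independent exponentials, P(X < Y) = λ_1/(λ_1+λ_2) = 0.547/0.733567 ≈ 0.7457.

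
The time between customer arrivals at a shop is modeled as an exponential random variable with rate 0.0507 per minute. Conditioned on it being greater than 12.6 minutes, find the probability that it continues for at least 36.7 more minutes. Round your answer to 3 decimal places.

By the memoryless property, P(X > 12.6+36.7 | X > 12.6) = P(X > 36.7).
P(X > 36.7) = e^(−1.8607) ≈ 0.156.

0.156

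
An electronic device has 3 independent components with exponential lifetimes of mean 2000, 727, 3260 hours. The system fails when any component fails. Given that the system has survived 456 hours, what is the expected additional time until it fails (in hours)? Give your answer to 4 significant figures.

458.2

First-failure rate Σλ = 1/2000 + 1/727 + 1/3260 = 0.00218226.
By memorylessness the expected residual is 1/Σλ = 458.24 hours, regardless of the 456 already elapsed.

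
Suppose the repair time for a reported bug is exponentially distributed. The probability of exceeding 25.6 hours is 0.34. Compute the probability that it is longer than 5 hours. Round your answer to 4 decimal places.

0.8100

e^(−λ·25.6) = 0.34 ⇒ λ = −ln(0.34)/25.6 = 0.042141.
P(X > 5) = e^(−0.042141·5) = e^(−0.21071) ≈ 0.8100.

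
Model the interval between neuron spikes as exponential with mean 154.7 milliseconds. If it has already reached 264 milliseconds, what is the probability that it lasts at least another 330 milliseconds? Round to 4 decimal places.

0.1185

The rate is λ = 1/154.7 = 0.00646412 per millisecond.
P(X > s+t | X > s) = e^(−λ(s+t))/e^(−λs) = e^(−λt), independent of s = 264.
P(X > 330) = e^(−2.1332) ≈ 0.1185.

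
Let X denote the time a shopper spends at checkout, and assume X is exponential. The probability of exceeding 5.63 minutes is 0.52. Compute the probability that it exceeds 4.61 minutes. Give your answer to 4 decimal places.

e^(−λ·5.63) = 0.52 ⇒ λ = −ln(0.52)/5.63 = 0.11615.
P(X > 4.61) = e^(−0.11615·4.61) = e^(−0.53545) ≈ 0.5854.

0.5854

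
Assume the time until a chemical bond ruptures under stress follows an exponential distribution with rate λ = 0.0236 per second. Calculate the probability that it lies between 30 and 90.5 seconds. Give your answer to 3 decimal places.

0.374

P(30 < X < 90.5) = e^(−λ·30) − e^(−λ·90.5) = 0.49263 − 0.11815 ≈ 0.374.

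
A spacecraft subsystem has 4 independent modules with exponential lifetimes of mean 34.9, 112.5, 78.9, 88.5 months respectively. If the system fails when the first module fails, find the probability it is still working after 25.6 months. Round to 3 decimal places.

0.207

The first failure time is exponential with rate Σλ_i = 1/34.9 + 1/112.5 + 1/78.9 + 1/88.5 = 0.0615159 per month.
P(min > 25.6) = e^(−0.0615159·25.6) = e^(−1.5748) ≈ 0.207.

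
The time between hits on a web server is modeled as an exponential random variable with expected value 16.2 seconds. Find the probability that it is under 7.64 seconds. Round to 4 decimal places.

0.3760

The rate is λ = 1/16.2 = 0.0617284 per second.
P(X ≤ 7.64) = 1 − e^(−λ·7.64) = 1 − e^(−0.4716) ≈ 0.3760.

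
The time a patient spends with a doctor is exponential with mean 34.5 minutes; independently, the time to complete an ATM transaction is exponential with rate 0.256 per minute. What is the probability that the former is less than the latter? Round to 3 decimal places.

0.102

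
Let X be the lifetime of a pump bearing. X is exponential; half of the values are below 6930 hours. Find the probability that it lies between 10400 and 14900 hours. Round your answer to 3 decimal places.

0.128

For an exponential, median = ln(2)/λ, so λ = ln 2 / 6930 = 0.000100021 per hour.
P(10400 < X < 14900) = e^(−λ·10400) − e^(−λ·14900) = 0.35338 − 0.22530 ≈ 0.128.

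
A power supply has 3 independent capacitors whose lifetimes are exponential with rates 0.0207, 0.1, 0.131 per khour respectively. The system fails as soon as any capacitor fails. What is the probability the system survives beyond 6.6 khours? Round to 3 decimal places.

0.190

The time to first failure is exponential with rate Σλ = 0.0207 + 0.1 + 0.131 = 0.2517.
P(min > 6.6) = e^(−0.2517·6.6) = e^(−1.6612) ≈ 0.190.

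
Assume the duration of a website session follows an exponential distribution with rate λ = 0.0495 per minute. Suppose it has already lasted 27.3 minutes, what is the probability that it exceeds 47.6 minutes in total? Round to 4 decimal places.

0.3661

P(X > s+t | X > s) = e^(−λ(s+t))/e^(−λs) = e^(−λt), independent of s = 27.3.
P(X > 20.3) = e^(−1.0049) ≈ 0.3661.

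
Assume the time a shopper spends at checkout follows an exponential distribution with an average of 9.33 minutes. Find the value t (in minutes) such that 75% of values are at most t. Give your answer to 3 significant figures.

12.9

The rate is λ = 1/9.33 = 0.107181 per minute.
Set 1 − e^(−λt) = 0.75, so t = −ln(0.25)/λ = 1.3863/0.107181 ≈ 12.9341 minutes.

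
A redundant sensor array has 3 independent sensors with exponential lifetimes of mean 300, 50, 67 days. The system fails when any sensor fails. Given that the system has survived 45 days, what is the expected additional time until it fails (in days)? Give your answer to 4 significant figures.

First-failure rate Σλ = 1/300 + 1/50 + 1/67 = 0.0382587.
By memorylessness the expected residual is 1/Σλ = 26.1378 days, regardless of the 45 already elapsed.

26.14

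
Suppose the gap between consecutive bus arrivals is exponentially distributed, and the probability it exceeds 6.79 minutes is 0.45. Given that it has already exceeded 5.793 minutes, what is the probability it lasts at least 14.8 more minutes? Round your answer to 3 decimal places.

0.175

From e^(−λ·6.79) = 0.45, λ = −ln(0.45)/6.79 = 0.117601.
Memoryless: P(X > 5.793+14.8 | X > 5.793) = P(X > 14.8) = e^(−0.117601·14.8) ≈ 0.175.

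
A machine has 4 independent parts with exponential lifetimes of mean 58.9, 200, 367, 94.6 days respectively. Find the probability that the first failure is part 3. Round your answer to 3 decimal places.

Rates: λ_i = 1/mean_i → 0.0169779, 0.005, 0.0027248, 0.0105708; Σλ = 0.0352735.
P(part 3 first) = λ_3/Σλ = 0.0027248/0.0352735 ≈ 0.077.

0.077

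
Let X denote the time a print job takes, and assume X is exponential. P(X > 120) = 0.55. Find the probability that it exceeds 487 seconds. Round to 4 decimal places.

0.0884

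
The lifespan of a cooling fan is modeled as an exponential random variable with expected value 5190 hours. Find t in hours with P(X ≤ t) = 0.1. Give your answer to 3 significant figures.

The rate is λ = 1/5190 = 0.000192678 per hour.
Set 1 − e^(−λt) = 0.1, so t = −ln(0.9)/λ = 0.10536/0.000192678 ≈ 546.821 hours.

547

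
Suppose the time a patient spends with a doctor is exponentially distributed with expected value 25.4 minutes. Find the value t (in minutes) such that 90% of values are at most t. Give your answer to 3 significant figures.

The rate is λ = 1/25.4 = 0.0393701 per minute.
Set 1 − e^(−λt) = 0.9, so t = −ln(0.1)/λ = 2.3026/0.0393701 ≈ 58.4857 minutes.

58.5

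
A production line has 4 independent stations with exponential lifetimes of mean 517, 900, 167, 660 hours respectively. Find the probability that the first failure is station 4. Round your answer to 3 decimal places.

0.144

Rates: λ_i = 1/mean_i → 0.00193424, 0.00111111, 0.00598802, 0.00151515; Σλ = 0.0105485.
P(station 4 first) = λ_4/Σλ = 0.00151515/0.0105485 ≈ 0.144.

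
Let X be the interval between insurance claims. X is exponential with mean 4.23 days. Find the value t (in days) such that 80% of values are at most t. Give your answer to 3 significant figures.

6.81

The rate is λ = 1/4.23 = 0.236407 per day.
Set 1 − e^(−λt) = 0.8, so t = −ln(0.2)/λ = 1.6094/0.236407 ≈ 6.80792 days.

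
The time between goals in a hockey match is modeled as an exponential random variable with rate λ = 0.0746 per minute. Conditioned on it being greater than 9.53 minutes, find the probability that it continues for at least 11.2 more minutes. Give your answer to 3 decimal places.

P(X > s+t | X > s) = e^(−λ(s+t))/e^(−λs) = e^(−λt), independent of s = 9.53.
P(X > 11.2) = e^(−0.83552) ≈ 0.434.

0.434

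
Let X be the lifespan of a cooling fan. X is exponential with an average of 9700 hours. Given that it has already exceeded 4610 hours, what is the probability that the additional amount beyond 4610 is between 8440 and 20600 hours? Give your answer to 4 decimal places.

0.2993

The rate is λ = 1/9700 = 0.000103093 per hour.
Memoryless: the residual past 4610 is again Exp(λ).
P(8440 < residual < 20600) = e^(−λ·8440) − e^(−λ·20600) = 0.41891 − 0.11959 ≈ 0.2993.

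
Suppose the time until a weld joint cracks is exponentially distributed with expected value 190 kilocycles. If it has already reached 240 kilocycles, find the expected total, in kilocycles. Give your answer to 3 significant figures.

430

The rate is λ = 1/190 = 0.00526316 per kilocycle.
By memorylessness, E[X | X > 240] = 240 + 1/λ = 240 + 190 = 430 kilocycles.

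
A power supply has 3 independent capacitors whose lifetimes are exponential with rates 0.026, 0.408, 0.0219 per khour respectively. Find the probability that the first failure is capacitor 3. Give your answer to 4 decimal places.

0.0480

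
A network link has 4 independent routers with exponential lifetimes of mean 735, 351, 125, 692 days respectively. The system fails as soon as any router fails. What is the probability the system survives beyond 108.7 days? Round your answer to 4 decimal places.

0.2267

The first failure time is exponential with rate Σλ_i = 1/735 + 1/351 + 1/125 + 1/692 = 0.0136546 per day.
P(min > 108.7) = e^(−0.0136546·108.7) = e^(−1.4843) ≈ 0.2267.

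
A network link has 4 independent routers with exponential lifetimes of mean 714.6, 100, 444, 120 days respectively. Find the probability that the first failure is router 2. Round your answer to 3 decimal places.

0.455

Rates: λ_i = 1/mean_i → 0.00139938, 0.01, 0.00225225, 0.00833333; Σλ = 0.021985.
P(router 2 first) = λ_2/Σλ = 0.01/0.021985 ≈ 0.455.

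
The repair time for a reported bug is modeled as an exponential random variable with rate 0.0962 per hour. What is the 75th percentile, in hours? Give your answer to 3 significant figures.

14.4

Set 1 − e^(−λt) = 0.75, so t = −ln(0.25)/λ = 1.3863/0.0962 ≈ 14.4105 hours.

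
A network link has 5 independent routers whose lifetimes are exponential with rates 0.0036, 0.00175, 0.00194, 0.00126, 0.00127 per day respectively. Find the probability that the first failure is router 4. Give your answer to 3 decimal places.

0.128

The time to first failure is exponential with rate Σλ = 0.0036 + 0.00175 + 0.00194 + 0.00126 + 0.00127 = 0.00982.
P(router 4 first) = λ_4/Σλ = 0.00126/0.00982 ≈ 0.128.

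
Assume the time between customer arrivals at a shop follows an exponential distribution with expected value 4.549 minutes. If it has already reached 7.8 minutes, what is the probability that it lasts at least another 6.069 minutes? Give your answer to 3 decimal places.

0.263

The rate is λ = 1/4.549 = 0.219829 per minute.
P(X > s+t | X > s) = e^(−λ(s+t))/e^(−λs) = e^(−λt), independent of s = 7.8.
P(X > 6.069) = e^(−1.3341) ≈ 0.263.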